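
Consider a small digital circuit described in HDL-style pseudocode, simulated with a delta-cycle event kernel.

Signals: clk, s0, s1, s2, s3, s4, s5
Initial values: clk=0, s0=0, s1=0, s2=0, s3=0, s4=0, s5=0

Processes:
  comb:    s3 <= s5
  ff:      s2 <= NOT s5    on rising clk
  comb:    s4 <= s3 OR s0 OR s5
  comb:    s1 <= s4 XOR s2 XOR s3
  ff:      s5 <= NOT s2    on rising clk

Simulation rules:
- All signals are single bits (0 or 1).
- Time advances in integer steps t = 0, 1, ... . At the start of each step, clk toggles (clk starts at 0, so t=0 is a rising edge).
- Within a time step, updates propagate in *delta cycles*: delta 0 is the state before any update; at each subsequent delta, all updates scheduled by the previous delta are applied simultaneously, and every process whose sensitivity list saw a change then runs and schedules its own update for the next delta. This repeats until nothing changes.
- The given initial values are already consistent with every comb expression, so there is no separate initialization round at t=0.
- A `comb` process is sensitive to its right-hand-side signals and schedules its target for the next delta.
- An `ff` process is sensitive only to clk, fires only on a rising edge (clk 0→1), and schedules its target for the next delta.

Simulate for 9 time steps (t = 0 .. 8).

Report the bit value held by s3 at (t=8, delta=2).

[bits: s0,s4,s2,clk,s1,s3,s5]
t=0: Δ0=0000000 Δ1=0001000 Δ2=0011001 Δ3=0111111 | 3Δ
t=1: Δ0=0111111 Δ1=0110111 | 1Δ
t=2: Δ0=0110111 Δ1=0111111 Δ2=0101110 Δ3=0101000 Δ4=0001100 Δ5=0001000 | 5Δ
t=3: Δ0=0001000 Δ1=0000000 | 1Δ
t=4: Δ0=0000000 Δ1=0001000 Δ2=0011001 Δ3=0111111 | 3Δ
t=5: Δ0=0111111 Δ1=0110111 | 1Δ
t=6: Δ0=0110111 Δ1=0111111 Δ2=0101110 Δ3=0101000 Δ4=0001100 Δ5=0001000 | 5Δ
t=7: Δ0=0001000 Δ1=0000000 | 1Δ
t=8: Δ0=0000000 Δ1=0001000 Δ2=0011001 Δ3=0111111 | 3Δ

0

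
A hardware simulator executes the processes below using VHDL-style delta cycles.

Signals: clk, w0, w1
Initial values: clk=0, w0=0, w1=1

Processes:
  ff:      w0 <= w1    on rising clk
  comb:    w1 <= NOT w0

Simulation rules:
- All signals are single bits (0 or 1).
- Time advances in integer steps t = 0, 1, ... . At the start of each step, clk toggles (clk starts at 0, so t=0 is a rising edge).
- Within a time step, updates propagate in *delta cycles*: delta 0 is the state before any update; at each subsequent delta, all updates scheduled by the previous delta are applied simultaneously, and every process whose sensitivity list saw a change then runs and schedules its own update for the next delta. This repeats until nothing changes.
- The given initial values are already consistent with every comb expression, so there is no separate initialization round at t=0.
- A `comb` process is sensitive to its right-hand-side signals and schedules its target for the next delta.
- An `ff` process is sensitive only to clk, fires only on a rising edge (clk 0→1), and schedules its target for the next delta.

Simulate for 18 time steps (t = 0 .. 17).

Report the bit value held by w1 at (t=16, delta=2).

1

[bits: w0,clk,w1]
t=0: Δ0=001 Δ1=011 Δ2=111 Δ3=110 | 3Δ
t=1: Δ0=110 Δ1=100 | 1Δ
t=2: Δ0=100 Δ1=110 Δ2=010 Δ3=011 | 3Δ
t=3: Δ0=011 Δ1=001 | 1Δ
t=4: Δ0=001 Δ1=011 Δ2=111 Δ3=110 | 3Δ
t=5: Δ0=110 Δ1=100 | 1Δ
t=6: Δ0=100 Δ1=110 Δ2=010 Δ3=011 | 3Δ
t=7: Δ0=011 Δ1=001 | 1Δ
t=8: Δ0=001 Δ1=011 Δ2=111 Δ3=110 | 3Δ
t=9: Δ0=110 Δ1=100 | 1Δ
t=10: Δ0=100 Δ1=110 Δ2=010 Δ3=011 | 3Δ
t=11: Δ0=011 Δ1=001 | 1Δ
t=12: Δ0=001 Δ1=011 Δ2=111 Δ3=110 | 3Δ
t=13: Δ0=110 Δ1=100 | 1Δ
t=14: Δ0=100 Δ1=110 Δ2=010 Δ3=011 | 3Δ
t=15: Δ0=011 Δ1=001 | 1Δ
t=16: Δ0=001 Δ1=011 Δ2=111 Δ3=110 | 3Δ
t=17: Δ0=110 Δ1=100 | 1Δ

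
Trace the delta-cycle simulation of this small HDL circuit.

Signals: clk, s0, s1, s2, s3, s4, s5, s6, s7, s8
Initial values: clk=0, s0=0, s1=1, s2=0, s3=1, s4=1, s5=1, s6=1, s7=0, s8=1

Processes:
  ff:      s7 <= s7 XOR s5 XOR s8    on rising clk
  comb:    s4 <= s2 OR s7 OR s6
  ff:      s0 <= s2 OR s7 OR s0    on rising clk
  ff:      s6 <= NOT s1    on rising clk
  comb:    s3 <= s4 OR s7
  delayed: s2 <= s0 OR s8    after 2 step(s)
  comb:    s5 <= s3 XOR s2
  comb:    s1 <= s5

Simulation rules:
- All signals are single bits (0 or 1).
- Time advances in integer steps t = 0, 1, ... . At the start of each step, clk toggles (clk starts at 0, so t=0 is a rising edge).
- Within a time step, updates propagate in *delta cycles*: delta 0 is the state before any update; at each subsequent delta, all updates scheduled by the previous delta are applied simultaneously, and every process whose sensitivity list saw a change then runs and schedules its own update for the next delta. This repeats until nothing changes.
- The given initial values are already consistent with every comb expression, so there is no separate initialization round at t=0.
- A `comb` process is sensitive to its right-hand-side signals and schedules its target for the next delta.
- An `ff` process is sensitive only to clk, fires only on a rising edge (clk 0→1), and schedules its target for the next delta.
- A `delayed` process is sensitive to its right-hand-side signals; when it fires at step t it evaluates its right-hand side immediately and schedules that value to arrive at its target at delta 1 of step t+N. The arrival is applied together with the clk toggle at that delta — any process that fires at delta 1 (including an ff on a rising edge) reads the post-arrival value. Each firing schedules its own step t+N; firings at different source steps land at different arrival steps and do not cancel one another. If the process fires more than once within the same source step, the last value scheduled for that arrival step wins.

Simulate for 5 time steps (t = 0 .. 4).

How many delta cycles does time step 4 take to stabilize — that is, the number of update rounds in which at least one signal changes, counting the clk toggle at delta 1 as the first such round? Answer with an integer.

[bits: s1,clk,s7,s2,s3,s0,s8,s4,s5,s6]
t=0: Δ0=1000101111 Δ1=1100101111 Δ2=1100101110 Δ3=1100101010 Δ4=1100001010 Δ5=1100001000 Δ6=0100001000 | 6Δ
t=1: Δ0=0100001000 Δ1=0000001000 | 1Δ
t=2: Δ0=0000001000 Δ1=0100001000 Δ2=0110001001 Δ3=0110101101 Δ4=0110101111 Δ5=1110101111 | 5Δ
t=3: Δ0=1110101111 Δ1=1010101111 | 1Δ
t=4: Δ0=1010101111 Δ1=1110101111 Δ2=1110111110 | 2Δ

2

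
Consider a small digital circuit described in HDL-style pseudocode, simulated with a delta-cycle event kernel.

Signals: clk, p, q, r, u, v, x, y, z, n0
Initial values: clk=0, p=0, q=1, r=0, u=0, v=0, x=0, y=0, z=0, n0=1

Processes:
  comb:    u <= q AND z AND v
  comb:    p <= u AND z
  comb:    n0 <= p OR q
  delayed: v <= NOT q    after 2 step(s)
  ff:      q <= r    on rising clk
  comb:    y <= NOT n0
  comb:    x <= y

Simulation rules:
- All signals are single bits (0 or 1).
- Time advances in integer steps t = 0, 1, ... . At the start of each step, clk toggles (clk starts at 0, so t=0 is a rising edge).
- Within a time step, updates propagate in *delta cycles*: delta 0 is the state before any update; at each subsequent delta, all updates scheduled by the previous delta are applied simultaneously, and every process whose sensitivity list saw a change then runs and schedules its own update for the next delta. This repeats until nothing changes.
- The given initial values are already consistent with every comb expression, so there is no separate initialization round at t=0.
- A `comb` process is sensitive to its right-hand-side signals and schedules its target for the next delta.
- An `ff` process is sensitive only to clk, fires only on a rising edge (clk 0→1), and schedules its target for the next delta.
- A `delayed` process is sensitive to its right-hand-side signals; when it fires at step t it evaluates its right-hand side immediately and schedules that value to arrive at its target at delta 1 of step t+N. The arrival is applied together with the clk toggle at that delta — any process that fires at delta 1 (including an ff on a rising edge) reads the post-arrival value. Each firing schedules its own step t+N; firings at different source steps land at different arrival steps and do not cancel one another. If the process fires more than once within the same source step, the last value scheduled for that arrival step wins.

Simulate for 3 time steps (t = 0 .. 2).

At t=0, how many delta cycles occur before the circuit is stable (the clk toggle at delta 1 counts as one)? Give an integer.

5

t=0 Δ0: q=1 y=0 clk=0 v=0 n0=1 r=0 u=0 x=0 p=0 z=0
  Δ1: clk:0→1
  Δ2: q:1→0
  Δ3: n0:1→0
  Δ4: y:0→1
  Δ5: x:0→1
  (5Δ to stable)
t=1 Δ0: q=0 y=1 clk=1 v=0 n0=0 r=0 u=0 x=1 p=0 z=0
  Δ1: clk:1→0
  (1Δ to stable)
t=2 Δ0: q=0 y=1 clk=0 v=0 n0=0 r=0 u=0 x=1 p=0 z=0
  Δ1: clk:0→1, v:0→1
  (1Δ to stable)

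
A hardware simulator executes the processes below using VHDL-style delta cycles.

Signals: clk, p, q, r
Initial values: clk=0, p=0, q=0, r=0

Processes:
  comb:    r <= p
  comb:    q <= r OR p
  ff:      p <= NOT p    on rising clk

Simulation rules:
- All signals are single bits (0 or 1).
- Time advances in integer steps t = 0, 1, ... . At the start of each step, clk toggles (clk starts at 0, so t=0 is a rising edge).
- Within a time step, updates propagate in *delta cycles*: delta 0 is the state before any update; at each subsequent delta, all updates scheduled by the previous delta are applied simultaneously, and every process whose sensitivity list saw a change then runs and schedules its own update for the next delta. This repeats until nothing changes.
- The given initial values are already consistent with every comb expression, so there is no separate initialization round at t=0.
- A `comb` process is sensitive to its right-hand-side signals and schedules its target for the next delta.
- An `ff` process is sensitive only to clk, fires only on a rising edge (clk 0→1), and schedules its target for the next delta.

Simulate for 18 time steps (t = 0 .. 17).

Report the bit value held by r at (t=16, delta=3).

[bits: r,p,clk,q]
t=0: Δ0=0000 Δ1=0010 Δ2=0110 Δ3=1111 | 3Δ
t=1: Δ0=1111 Δ1=1101 | 1Δ
t=2: Δ0=1101 Δ1=1111 Δ2=1011 Δ3=0011 Δ4=0010 | 4Δ
t=3: Δ0=0010 Δ1=0000 | 1Δ
t=4: Δ0=0000 Δ1=0010 Δ2=0110 Δ3=1111 | 3Δ
t=5: Δ0=1111 Δ1=1101 | 1Δ
t=6: Δ0=1101 Δ1=1111 Δ2=1011 Δ3=0011 Δ4=0010 | 4Δ
t=7: Δ0=0010 Δ1=0000 | 1Δ
t=8: Δ0=0000 Δ1=0010 Δ2=0110 Δ3=1111 | 3Δ
t=9: Δ0=1111 Δ1=1101 | 1Δ
t=10: Δ0=1101 Δ1=1111 Δ2=1011 Δ3=0011 Δ4=0010 | 4Δ
t=11: Δ0=0010 Δ1=0000 | 1Δ
t=12: Δ0=0000 Δ1=0010 Δ2=0110 Δ3=1111 | 3Δ
t=13: Δ0=1111 Δ1=1101 | 1Δ
t=14: Δ0=1101 Δ1=1111 Δ2=1011 Δ3=0011 Δ4=0010 | 4Δ
t=15: Δ0=0010 Δ1=0000 | 1Δ
t=16: Δ0=0000 Δ1=0010 Δ2=0110 Δ3=1111 | 3Δ
t=17: Δ0=1111 Δ1=1101 | 1Δ

1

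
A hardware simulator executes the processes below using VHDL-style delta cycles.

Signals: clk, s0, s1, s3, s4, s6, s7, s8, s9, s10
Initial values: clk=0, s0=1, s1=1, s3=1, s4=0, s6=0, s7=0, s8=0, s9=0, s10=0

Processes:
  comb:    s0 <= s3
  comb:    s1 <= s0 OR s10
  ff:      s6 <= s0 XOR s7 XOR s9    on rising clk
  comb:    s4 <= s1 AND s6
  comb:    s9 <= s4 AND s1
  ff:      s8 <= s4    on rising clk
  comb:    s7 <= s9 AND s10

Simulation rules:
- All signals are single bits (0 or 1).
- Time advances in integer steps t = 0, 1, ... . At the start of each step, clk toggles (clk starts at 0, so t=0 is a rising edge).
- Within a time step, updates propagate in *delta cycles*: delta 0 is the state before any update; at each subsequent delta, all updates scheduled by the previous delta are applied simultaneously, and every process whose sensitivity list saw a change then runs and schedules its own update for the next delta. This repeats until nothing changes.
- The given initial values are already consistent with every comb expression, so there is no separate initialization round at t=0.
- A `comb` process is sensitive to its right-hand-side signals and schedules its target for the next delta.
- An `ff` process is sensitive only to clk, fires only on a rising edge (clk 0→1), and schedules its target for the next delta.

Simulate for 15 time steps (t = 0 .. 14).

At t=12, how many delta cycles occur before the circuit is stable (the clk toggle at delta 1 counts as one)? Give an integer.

4

t=0 Δ0: s8=0 s7=0 clk=0 s1=1 s9=0 s4=0 s10=0 s6=0 s3=1 s0=1
  Δ1: clk:0→1
  Δ2: s6:0→1
  Δ3: s4:0→1
  Δ4: s9:0→1
  (4Δ to stable)
t=1 Δ0: s8=0 s7=0 clk=1 s1=1 s9=1 s4=1 s10=0 s6=1 s3=1 s0=1
  Δ1: clk:1→0
  (1Δ to stable)
t=2 Δ0: s8=0 s7=0 clk=0 s1=1 s9=1 s4=1 s10=0 s6=1 s3=1 s0=1
  Δ1: clk:0→1
  Δ2: s8:0→1, s6:1→0
  Δ3: s4:1→0
  Δ4: s9:1→0
  (4Δ to stable)
t=3 Δ0: s8=1 s7=0 clk=1 s1=1 s9=0 s4=0 s10=0 s6=0 s3=1 s0=1
  Δ1: clk:1→0
  (1Δ to stable)
t=4 Δ0: s8=1 s7=0 clk=0 s1=1 s9=0 s4=0 s10=0 s6=0 s3=1 s0=1
  Δ1: clk:0→1
  Δ2: s8:1→0, s6:0→1
  Δ3: s4:0→1
  Δ4: s9:0→1
  (4Δ to stable)
t=5 Δ0: s8=0 s7=0 clk=1 s1=1 s9=1 s4=1 s10=0 s6=1 s3=1 s0=1
  Δ1: clk:1→0
  (1Δ to stable)
t=6 Δ0: s8=0 s7=0 clk=0 s1=1 s9=1 s4=1 s10=0 s6=1 s3=1 s0=1
  Δ1: clk:0→1
  Δ2: s8:0→1, s6:1→0
  Δ3: s4:1→0
  Δ4: s9:1→0
  (4Δ to stable)
t=7 Δ0: s8=1 s7=0 clk=1 s1=1 s9=0 s4=0 s10=0 s6=0 s3=1 s0=1
  Δ1: clk:1→0
  (1Δ to stable)
t=8 Δ0: s8=1 s7=0 clk=0 s1=1 s9=0 s4=0 s10=0 s6=0 s3=1 s0=1
  Δ1: clk:0→1
  Δ2: s8:1→0, s6:0→1
  Δ3: s4:0→1
  Δ4: s9:0→1
  (4Δ to stable)
t=9 Δ0: s8=0 s7=0 clk=1 s1=1 s9=1 s4=1 s10=0 s6=1 s3=1 s0=1
  Δ1: clk:1→0
  (1Δ to stable)
t=10 Δ0: s8=0 s7=0 clk=0 s1=1 s9=1 s4=1 s10=0 s6=1 s3=1 s0=1
  Δ1: clk:0→1
  Δ2: s8:0→1, s6:1→0
  Δ3: s4:1→0
  Δ4: s9:1→0
  (4Δ to stable)
t=11 Δ0: s8=1 s7=0 clk=1 s1=1 s9=0 s4=0 s10=0 s6=0 s3=1 s0=1
  Δ1: clk:1→0
  (1Δ to stable)
t=12 Δ0: s8=1 s7=0 clk=0 s1=1 s9=0 s4=0 s10=0 s6=0 s3=1 s0=1
  Δ1: clk:0→1
  Δ2: s8:1→0, s6:0→1
  Δ3: s4:0→1
  Δ4: s9:0→1
  (4Δ to stable)
t=13 Δ0: s8=0 s7=0 clk=1 s1=1 s9=1 s4=1 s10=0 s6=1 s3=1 s0=1
  Δ1: clk:1→0
  (1Δ to stable)
t=14 Δ0: s8=0 s7=0 clk=0 s1=1 s9=1 s4=1 s10=0 s6=1 s3=1 s0=1
  Δ1: clk:0→1
  Δ2: s8:0→1, s6:1→0
  Δ3: s4:1→0
  Δ4: s9:1→0
  (4Δ to stable)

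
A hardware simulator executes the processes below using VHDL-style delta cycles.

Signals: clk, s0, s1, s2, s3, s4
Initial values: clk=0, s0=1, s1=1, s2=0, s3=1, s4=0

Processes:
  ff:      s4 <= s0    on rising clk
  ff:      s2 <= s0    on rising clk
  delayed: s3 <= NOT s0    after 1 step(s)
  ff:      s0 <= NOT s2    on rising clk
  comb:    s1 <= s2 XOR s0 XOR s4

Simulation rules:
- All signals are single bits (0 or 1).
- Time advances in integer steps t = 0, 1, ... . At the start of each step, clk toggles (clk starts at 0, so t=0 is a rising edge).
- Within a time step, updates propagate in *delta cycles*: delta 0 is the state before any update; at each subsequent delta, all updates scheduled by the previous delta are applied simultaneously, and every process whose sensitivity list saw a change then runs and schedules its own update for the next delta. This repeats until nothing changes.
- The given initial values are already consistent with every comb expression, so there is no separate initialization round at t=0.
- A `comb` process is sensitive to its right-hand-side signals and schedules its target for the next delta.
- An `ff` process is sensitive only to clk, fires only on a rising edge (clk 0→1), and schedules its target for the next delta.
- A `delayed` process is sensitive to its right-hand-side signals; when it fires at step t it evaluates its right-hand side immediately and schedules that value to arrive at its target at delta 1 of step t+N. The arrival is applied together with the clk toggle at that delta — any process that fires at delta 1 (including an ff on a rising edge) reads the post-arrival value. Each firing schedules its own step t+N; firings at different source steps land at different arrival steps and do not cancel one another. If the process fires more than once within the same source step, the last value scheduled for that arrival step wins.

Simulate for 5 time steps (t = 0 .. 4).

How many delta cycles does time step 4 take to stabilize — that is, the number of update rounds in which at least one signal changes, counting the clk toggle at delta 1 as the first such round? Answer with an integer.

[bits: s1,s2,s3,s0,clk,s4]
t=0: Δ0=101100 Δ1=101110 Δ2=111111 | 2Δ
t=1: Δ0=111111 Δ1=111101 | 1Δ
t=2: Δ0=111101 Δ1=111111 Δ2=111011 Δ3=011011 | 3Δ
t=3: Δ0=011011 Δ1=011001 | 1Δ
t=4: Δ0=011001 Δ1=011011 Δ2=001010 | 2Δ

2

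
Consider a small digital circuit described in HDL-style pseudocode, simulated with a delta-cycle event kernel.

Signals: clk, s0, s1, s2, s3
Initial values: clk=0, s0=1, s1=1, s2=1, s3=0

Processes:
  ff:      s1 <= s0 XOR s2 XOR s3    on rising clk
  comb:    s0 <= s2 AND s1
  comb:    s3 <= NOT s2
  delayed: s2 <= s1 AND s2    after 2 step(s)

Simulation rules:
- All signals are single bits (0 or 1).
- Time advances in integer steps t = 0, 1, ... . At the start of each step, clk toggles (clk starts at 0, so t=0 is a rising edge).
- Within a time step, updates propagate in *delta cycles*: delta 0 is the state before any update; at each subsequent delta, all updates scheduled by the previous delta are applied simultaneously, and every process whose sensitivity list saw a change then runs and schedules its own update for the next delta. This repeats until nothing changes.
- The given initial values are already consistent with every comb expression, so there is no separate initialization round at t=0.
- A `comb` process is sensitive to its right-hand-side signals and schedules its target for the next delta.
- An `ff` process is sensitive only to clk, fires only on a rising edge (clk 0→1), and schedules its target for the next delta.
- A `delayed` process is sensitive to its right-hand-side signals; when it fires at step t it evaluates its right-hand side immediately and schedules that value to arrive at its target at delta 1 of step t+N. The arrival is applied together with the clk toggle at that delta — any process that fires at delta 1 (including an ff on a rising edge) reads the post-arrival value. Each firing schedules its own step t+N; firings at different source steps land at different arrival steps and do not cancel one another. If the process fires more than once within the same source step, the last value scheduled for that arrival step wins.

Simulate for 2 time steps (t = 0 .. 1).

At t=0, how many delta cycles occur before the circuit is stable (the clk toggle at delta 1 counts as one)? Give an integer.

t0.Δ0 s3=0 s0=1 s2=1 s1=1 clk=0
t0.Δ1 s3=0 s0=1 s2=1 s1=1 clk=1
t0.Δ2 s3=0 s0=1 s2=1 s1=0 clk=1
t0.Δ3 s3=0 s0=0 s2=1 s1=0 clk=1
t1.Δ0 s3=0 s0=0 s2=1 s1=0 clk=1
t1.Δ1 s3=0 s0=0 s2=1 s1=0 clk=0

3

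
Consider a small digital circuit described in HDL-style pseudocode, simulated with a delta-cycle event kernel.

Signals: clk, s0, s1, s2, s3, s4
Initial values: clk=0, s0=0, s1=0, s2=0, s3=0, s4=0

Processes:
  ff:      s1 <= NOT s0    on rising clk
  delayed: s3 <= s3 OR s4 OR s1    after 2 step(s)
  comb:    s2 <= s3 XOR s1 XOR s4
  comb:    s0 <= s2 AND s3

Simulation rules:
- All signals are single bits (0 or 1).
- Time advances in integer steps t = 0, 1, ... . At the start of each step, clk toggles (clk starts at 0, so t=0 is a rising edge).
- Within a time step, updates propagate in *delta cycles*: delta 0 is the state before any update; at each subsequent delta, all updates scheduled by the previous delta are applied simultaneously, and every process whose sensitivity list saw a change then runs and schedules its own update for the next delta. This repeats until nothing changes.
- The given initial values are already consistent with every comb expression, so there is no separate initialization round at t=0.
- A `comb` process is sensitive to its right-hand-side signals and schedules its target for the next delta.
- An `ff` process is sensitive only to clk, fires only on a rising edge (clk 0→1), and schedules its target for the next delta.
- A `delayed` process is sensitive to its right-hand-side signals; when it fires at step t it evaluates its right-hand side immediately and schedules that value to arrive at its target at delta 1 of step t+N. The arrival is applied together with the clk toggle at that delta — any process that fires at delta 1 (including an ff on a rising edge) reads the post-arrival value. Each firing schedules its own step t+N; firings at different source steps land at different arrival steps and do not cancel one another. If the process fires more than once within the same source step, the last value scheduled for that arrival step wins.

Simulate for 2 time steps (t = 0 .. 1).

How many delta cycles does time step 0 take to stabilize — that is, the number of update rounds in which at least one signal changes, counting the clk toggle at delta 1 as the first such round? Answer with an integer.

3

t0.Δ0 s2=0 s3=0 s1=0 clk=0 s4=0 s0=0
t0.Δ1 s2=0 s3=0 s1=0 clk=1 s4=0 s0=0
t0.Δ2 s2=0 s3=0 s1=1 clk=1 s4=0 s0=0
t0.Δ3 s2=1 s3=0 s1=1 clk=1 s4=0 s0=0
t1.Δ0 s2=1 s3=0 s1=1 clk=1 s4=0 s0=0
t1.Δ1 s2=1 s3=0 s1=1 clk=0 s4=0 s0=0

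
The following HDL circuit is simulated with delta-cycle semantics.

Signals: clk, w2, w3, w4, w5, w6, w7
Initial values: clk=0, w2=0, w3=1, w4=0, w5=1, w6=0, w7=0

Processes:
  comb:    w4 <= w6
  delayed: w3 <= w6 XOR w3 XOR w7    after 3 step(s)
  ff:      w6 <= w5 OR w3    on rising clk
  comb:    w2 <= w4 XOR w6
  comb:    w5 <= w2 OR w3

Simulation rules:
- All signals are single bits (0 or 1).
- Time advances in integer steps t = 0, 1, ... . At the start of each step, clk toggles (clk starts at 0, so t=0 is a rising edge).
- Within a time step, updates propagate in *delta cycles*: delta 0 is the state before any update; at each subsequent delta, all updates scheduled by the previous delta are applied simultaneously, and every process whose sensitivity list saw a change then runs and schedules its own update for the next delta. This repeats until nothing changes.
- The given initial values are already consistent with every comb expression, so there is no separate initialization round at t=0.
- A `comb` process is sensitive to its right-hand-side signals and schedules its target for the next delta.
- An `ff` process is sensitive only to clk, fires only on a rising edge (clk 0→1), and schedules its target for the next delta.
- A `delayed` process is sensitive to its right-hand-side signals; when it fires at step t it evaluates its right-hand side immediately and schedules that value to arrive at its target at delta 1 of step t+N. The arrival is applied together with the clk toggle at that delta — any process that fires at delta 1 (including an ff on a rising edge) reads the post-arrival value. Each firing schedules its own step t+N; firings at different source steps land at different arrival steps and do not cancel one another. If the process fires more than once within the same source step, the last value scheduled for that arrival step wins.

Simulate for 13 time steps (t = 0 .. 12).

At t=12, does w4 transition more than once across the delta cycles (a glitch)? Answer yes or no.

[bits: w2,w3,clk,w5,w6,w4,w7]
t=0: Δ0=0101000 Δ1=0111000 Δ2=0111100 Δ3=1111110 Δ4=0111110 | 4Δ
t=1: Δ0=0111110 Δ1=0101110 | 1Δ
t=2: Δ0=0101110 Δ1=0111110 | 1Δ
t=3: Δ0=0111110 Δ1=0001110 Δ2=0000110 | 2Δ
t=4: Δ0=0000110 Δ1=0010110 Δ2=0010010 Δ3=1010000 Δ4=0011000 Δ5=0010000 | 5Δ
t=5: Δ0=0010000 Δ1=0000000 | 1Δ
t=6: Δ0=0000000 Δ1=0110000 Δ2=0111100 Δ3=1111110 Δ4=0111110 | 4Δ
t=7: Δ0=0111110 Δ1=0001110 Δ2=0000110 | 2Δ
t=8: Δ0=0000110 Δ1=0010110 Δ2=0010010 Δ3=1010000 Δ4=0011000 Δ5=0010000 | 5Δ
t=9: Δ0=0010000 Δ1=0000000 | 1Δ
t=10: Δ0=0000000 Δ1=0110000 Δ2=0111100 Δ3=1111110 Δ4=0111110 | 4Δ
t=11: Δ0=0111110 Δ1=0001110 Δ2=0000110 | 2Δ
t=12: Δ0=0000110 Δ1=0010110 Δ2=0010010 Δ3=1010000 Δ4=0011000 Δ5=0010000 | 5Δ

no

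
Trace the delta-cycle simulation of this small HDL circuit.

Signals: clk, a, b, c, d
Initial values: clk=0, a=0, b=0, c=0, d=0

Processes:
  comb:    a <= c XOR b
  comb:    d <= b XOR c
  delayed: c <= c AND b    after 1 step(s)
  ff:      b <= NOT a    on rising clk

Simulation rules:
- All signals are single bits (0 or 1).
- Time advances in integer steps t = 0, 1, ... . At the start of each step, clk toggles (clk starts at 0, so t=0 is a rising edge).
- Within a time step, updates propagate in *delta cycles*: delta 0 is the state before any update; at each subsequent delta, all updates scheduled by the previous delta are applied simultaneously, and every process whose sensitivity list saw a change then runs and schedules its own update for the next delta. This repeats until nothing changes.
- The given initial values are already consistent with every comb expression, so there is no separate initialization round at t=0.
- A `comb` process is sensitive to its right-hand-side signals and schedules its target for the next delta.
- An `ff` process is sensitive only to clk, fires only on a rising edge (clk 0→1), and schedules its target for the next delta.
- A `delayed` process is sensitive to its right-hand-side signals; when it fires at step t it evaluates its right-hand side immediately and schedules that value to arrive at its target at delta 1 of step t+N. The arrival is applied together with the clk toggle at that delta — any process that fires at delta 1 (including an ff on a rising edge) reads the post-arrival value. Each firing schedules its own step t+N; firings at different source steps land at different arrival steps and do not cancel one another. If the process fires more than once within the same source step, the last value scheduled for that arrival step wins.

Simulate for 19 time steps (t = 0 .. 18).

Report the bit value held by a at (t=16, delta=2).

0

t=0 Δ0: d=0 a=0 c=0 b=0 clk=0
  Δ1: clk:0→1
  Δ2: b:0→1
  Δ3: d:0→1, a:0→1
  (3Δ to stable)
t=1 Δ0: d=1 a=1 c=0 b=1 clk=1
  Δ1: clk:1→0
  (1Δ to stable)
t=2 Δ0: d=1 a=1 c=0 b=1 clk=0
  Δ1: clk:0→1
  Δ2: b:1→0
  Δ3: d:1→0, a:1→0
  (3Δ to stable)
t=3 Δ0: d=0 a=0 c=0 b=0 clk=1
  Δ1: clk:1→0
  (1Δ to stable)
t=4 Δ0: d=0 a=0 c=0 b=0 clk=0
  Δ1: clk:0→1
  Δ2: b:0→1
  Δ3: d:0→1, a:0→1
  (3Δ to stable)
t=5 Δ0: d=1 a=1 c=0 b=1 clk=1
  Δ1: clk:1→0
  (1Δ to stable)
t=6 Δ0: d=1 a=1 c=0 b=1 clk=0
  Δ1: clk:0→1
  Δ2: b:1→0
  Δ3: d:1→0, a:1→0
  (3Δ to stable)
t=7 Δ0: d=0 a=0 c=0 b=0 clk=1
  Δ1: clk:1→0
  (1Δ to stable)
t=8 Δ0: d=0 a=0 c=0 b=0 clk=0
  Δ1: clk:0→1
  Δ2: b:0→1
  Δ3: d:0→1, a:0→1
  (3Δ to stable)
t=9 Δ0: d=1 a=1 c=0 b=1 clk=1
  Δ1: clk:1→0
  (1Δ to stable)
t=10 Δ0: d=1 a=1 c=0 b=1 clk=0
  Δ1: clk:0→1
  Δ2: b:1→0
  Δ3: d:1→0, a:1→0
  (3Δ to stable)
t=11 Δ0: d=0 a=0 c=0 b=0 clk=1
  Δ1: clk:1→0
  (1Δ to stable)
t=12 Δ0: d=0 a=0 c=0 b=0 clk=0
  Δ1: clk:0→1
  Δ2: b:0→1
  Δ3: d:0→1, a:0→1
  (3Δ to stable)
t=13 Δ0: d=1 a=1 c=0 b=1 clk=1
  Δ1: clk:1→0
  (1Δ to stable)
t=14 Δ0: d=1 a=1 c=0 b=1 clk=0
  Δ1: clk:0→1
  Δ2: b:1→0
  Δ3: d:1→0, a:1→0
  (3Δ to stable)
t=15 Δ0: d=0 a=0 c=0 b=0 clk=1
  Δ1: clk:1→0
  (1Δ to stable)
t=16 Δ0: d=0 a=0 c=0 b=0 clk=0
  Δ1: clk:0→1
  Δ2: b:0→1
  Δ3: d:0→1, a:0→1
  (3Δ to stable)
t=17 Δ0: d=1 a=1 c=0 b=1 clk=1
  Δ1: clk:1→0
  (1Δ to stable)
t=18 Δ0: d=1 a=1 c=0 b=1 clk=0
  Δ1: clk:0→1
  Δ2: b:1→0
  Δ3: d:1→0, a:1→0
  (3Δ to stable)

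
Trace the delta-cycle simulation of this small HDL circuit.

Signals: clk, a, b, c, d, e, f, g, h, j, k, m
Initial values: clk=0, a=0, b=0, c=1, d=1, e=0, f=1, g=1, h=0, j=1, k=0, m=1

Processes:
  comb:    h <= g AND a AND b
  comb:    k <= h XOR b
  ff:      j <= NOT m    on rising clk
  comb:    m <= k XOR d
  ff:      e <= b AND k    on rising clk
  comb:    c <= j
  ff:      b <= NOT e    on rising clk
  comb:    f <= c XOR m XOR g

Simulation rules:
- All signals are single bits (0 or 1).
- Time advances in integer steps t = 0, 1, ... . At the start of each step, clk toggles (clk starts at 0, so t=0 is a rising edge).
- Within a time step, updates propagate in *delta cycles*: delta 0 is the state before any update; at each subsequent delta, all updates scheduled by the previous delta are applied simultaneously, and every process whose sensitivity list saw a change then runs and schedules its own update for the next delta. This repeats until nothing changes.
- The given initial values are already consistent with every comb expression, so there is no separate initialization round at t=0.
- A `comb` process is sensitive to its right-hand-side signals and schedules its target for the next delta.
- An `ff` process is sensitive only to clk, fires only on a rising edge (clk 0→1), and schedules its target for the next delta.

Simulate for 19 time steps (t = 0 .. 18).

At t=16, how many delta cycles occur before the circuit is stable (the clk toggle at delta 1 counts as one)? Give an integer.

5

t0.Δ0 k=0 j=1 g=1 a=0 c=1 e=0 f=1 b=0 m=1 h=0 d=1 clk=0
t0.Δ1 k=0 j=1 g=1 a=0 c=1 e=0 f=1 b=0 m=1 h=0 d=1 clk=1
t0.Δ2 k=0 j=0 g=1 a=0 c=1 e=0 f=1 b=1 m=1 h=0 d=1 clk=1
t0.Δ3 k=1 j=0 g=1 a=0 c=0 e=0 f=1 b=1 m=1 h=0 d=1 clk=1
t0.Δ4 k=1 j=0 g=1 a=0 c=0 e=0 f=0 b=1 m=0 h=0 d=1 clk=1
t0.Δ5 k=1 j=0 g=1 a=0 c=0 e=0 f=1 b=1 m=0 h=0 d=1 clk=1
t1.Δ0 k=1 j=0 g=1 a=0 c=0 e=0 f=1 b=1 m=0 h=0 d=1 clk=1
t1.Δ1 k=1 j=0 g=1 a=0 c=0 e=0 f=1 b=1 m=0 h=0 d=1 clk=0
t2.Δ0 k=1 j=0 g=1 a=0 c=0 e=0 f=1 b=1 m=0 h=0 d=1 clk=0
t2.Δ1 k=1 j=0 g=1 a=0 c=0 e=0 f=1 b=1 m=0 h=0 d=1 clk=1
t2.Δ2 k=1 j=1 g=1 a=0 c=0 e=1 f=1 b=1 m=0 h=0 d=1 clk=1
t2.Δ3 k=1 j=1 g=1 a=0 c=1 e=1 f=1 b=1 m=0 h=0 d=1 clk=1
t2.Δ4 k=1 j=1 g=1 a=0 c=1 e=1 f=0 b=1 m=0 h=0 d=1 clk=1
t3.Δ0 k=1 j=1 g=1 a=0 c=1 e=1 f=0 b=1 m=0 h=0 d=1 clk=1
t3.Δ1 k=1 j=1 g=1 a=0 c=1 e=1 f=0 b=1 m=0 h=0 d=1 clk=0
t4.Δ0 k=1 j=1 g=1 a=0 c=1 e=1 f=0 b=1 m=0 h=0 d=1 clk=0
t4.Δ1 k=1 j=1 g=1 a=0 c=1 e=1 f=0 b=1 m=0 h=0 d=1 clk=1
t4.Δ2 k=1 j=1 g=1 a=0 c=1 e=1 f=0 b=0 m=0 h=0 d=1 clk=1
t4.Δ3 k=0 j=1 g=1 a=0 c=1 e=1 f=0 b=0 m=0 h=0 d=1 clk=1
t4.Δ4 k=0 j=1 g=1 a=0 c=1 e=1 f=0 b=0 m=1 h=0 d=1 clk=1
t4.Δ5 k=0 j=1 g=1 a=0 c=1 e=1 f=1 b=0 m=1 h=0 d=1 clk=1
t5.Δ0 k=0 j=1 g=1 a=0 c=1 e=1 f=1 b=0 m=1 h=0 d=1 clk=1
t5.Δ1 k=0 j=1 g=1 a=0 c=1 e=1 f=1 b=0 m=1 h=0 d=1 clk=0
t6.Δ0 k=0 j=1 g=1 a=0 c=1 e=1 f=1 b=0 m=1 h=0 d=1 clk=0
t6.Δ1 k=0 j=1 g=1 a=0 c=1 e=1 f=1 b=0 m=1 h=0 d=1 clk=1
t6.Δ2 k=0 j=0 g=1 a=0 c=1 e=0 f=1 b=0 m=1 h=0 d=1 clk=1
t6.Δ3 k=0 j=0 g=1 a=0 c=0 e=0 f=1 b=0 m=1 h=0 d=1 clk=1
t6.Δ4 k=0 j=0 g=1 a=0 c=0 e=0 f=0 b=0 m=1 h=0 d=1 clk=1
t7.Δ0 k=0 j=0 g=1 a=0 c=0 e=0 f=0 b=0 m=1 h=0 d=1 clk=1
t7.Δ1 k=0 j=0 g=1 a=0 c=0 e=0 f=0 b=0 m=1 h=0 d=1 clk=0
t8.Δ0 k=0 j=0 g=1 a=0 c=0 e=0 f=0 b=0 m=1 h=0 d=1 clk=0
t8.Δ1 k=0 j=0 g=1 a=0 c=0 e=0 f=0 b=0 m=1 h=0 d=1 clk=1
t8.Δ2 k=0 j=0 g=1 a=0 c=0 e=0 f=0 b=1 m=1 h=0 d=1 clk=1
t8.Δ3 k=1 j=0 g=1 a=0 c=0 e=0 f=0 b=1 m=1 h=0 d=1 clk=1
t8.Δ4 k=1 j=0 g=1 a=0 c=0 e=0 f=0 b=1 m=0 h=0 d=1 clk=1
t8.Δ5 k=1 j=0 g=1 a=0 c=0 e=0 f=1 b=1 m=0 h=0 d=1 clk=1
t9.Δ0 k=1 j=0 g=1 a=0 c=0 e=0 f=1 b=1 m=0 h=0 d=1 clk=1
t9.Δ1 k=1 j=0 g=1 a=0 c=0 e=0 f=1 b=1 m=0 h=0 d=1 clk=0
t10.Δ0 k=1 j=0 g=1 a=0 c=0 e=0 f=1 b=1 m=0 h=0 d=1 clk=0
t10.Δ1 k=1 j=0 g=1 a=0 c=0 e=0 f=1 b=1 m=0 h=0 d=1 clk=1
t10.Δ2 k=1 j=1 g=1 a=0 c=0 e=1 f=1 b=1 m=0 h=0 d=1 clk=1
t10.Δ3 k=1 j=1 g=1 a=0 c=1 e=1 f=1 b=1 m=0 h=0 d=1 clk=1
t10.Δ4 k=1 j=1 g=1 a=0 c=1 e=1 f=0 b=1 m=0 h=0 d=1 clk=1
t11.Δ0 k=1 j=1 g=1 a=0 c=1 e=1 f=0 b=1 m=0 h=0 d=1 clk=1
t11.Δ1 k=1 j=1 g=1 a=0 c=1 e=1 f=0 b=1 m=0 h=0 d=1 clk=0
t12.Δ0 k=1 j=1 g=1 a=0 c=1 e=1 f=0 b=1 m=0 h=0 d=1 clk=0
t12.Δ1 k=1 j=1 g=1 a=0 c=1 e=1 f=0 b=1 m=0 h=0 d=1 clk=1
t12.Δ2 k=1 j=1 g=1 a=0 c=1 e=1 f=0 b=0 m=0 h=0 d=1 clk=1
t12.Δ3 k=0 j=1 g=1 a=0 c=1 e=1 f=0 b=0 m=0 h=0 d=1 clk=1
t12.Δ4 k=0 j=1 g=1 a=0 c=1 e=1 f=0 b=0 m=1 h=0 d=1 clk=1
t12.Δ5 k=0 j=1 g=1 a=0 c=1 e=1 f=1 b=0 m=1 h=0 d=1 clk=1
t13.Δ0 k=0 j=1 g=1 a=0 c=1 e=1 f=1 b=0 m=1 h=0 d=1 clk=1
t13.Δ1 k=0 j=1 g=1 a=0 c=1 e=1 f=1 b=0 m=1 h=0 d=1 clk=0
t14.Δ0 k=0 j=1 g=1 a=0 c=1 e=1 f=1 b=0 m=1 h=0 d=1 clk=0
t14.Δ1 k=0 j=1 g=1 a=0 c=1 e=1 f=1 b=0 m=1 h=0 d=1 clk=1
t14.Δ2 k=0 j=0 g=1 a=0 c=1 e=0 f=1 b=0 m=1 h=0 d=1 clk=1
t14.Δ3 k=0 j=0 g=1 a=0 c=0 e=0 f=1 b=0 m=1 h=0 d=1 clk=1
t14.Δ4 k=0 j=0 g=1 a=0 c=0 e=0 f=0 b=0 m=1 h=0 d=1 clk=1
t15.Δ0 k=0 j=0 g=1 a=0 c=0 e=0 f=0 b=0 m=1 h=0 d=1 clk=1
t15.Δ1 k=0 j=0 g=1 a=0 c=0 e=0 f=0 b=0 m=1 h=0 d=1 clk=0
t16.Δ0 k=0 j=0 g=1 a=0 c=0 e=0 f=0 b=0 m=1 h=0 d=1 clk=0
t16.Δ1 k=0 j=0 g=1 a=0 c=0 e=0 f=0 b=0 m=1 h=0 d=1 clk=1
t16.Δ2 k=0 j=0 g=1 a=0 c=0 e=0 f=0 b=1 m=1 h=0 d=1 clk=1
t16.Δ3 k=1 j=0 g=1 a=0 c=0 e=0 f=0 b=1 m=1 h=0 d=1 clk=1
t16.Δ4 k=1 j=0 g=1 a=0 c=0 e=0 f=0 b=1 m=0 h=0 d=1 clk=1
t16.Δ5 k=1 j=0 g=1 a=0 c=0 e=0 f=1 b=1 m=0 h=0 d=1 clk=1
t17.Δ0 k=1 j=0 g=1 a=0 c=0 e=0 f=1 b=1 m=0 h=0 d=1 clk=1
t17.Δ1 k=1 j=0 g=1 a=0 c=0 e=0 f=1 b=1 m=0 h=0 d=1 clk=0
t18.Δ0 k=1 j=0 g=1 a=0 c=0 e=0 f=1 b=1 m=0 h=0 d=1 clk=0
t18.Δ1 k=1 j=0 g=1 a=0 c=0 e=0 f=1 b=1 m=0 h=0 d=1 clk=1
t18.Δ2 k=1 j=1 g=1 a=0 c=0 e=1 f=1 b=1 m=0 h=0 d=1 clk=1
t18.Δ3 k=1 j=1 g=1 a=0 c=1 e=1 f=1 b=1 m=0 h=0 d=1 clk=1
t18.Δ4 k=1 j=1 g=1 a=0 c=1 e=1 f=0 b=1 m=0 h=0 d=1 clk=1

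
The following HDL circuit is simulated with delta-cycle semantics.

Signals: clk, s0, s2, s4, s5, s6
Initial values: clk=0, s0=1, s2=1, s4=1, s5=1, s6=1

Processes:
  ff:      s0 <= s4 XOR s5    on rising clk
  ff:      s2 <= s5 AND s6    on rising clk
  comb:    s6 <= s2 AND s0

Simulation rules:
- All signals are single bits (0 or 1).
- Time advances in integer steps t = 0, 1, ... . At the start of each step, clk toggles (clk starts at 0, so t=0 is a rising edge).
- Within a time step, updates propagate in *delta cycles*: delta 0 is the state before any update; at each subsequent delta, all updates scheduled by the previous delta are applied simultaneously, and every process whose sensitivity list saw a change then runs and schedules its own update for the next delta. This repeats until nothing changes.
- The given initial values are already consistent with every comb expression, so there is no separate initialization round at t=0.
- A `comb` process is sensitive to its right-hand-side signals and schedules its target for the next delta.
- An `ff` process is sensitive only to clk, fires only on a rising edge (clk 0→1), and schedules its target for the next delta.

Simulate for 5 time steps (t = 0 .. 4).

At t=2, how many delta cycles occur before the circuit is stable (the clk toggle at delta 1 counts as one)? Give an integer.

[bits: s4,clk,s6,s0,s2,s5]
t=0: Δ0=101111 Δ1=111111 Δ2=111011 Δ3=110011 | 3Δ
t=1: Δ0=110011 Δ1=100011 | 1Δ
t=2: Δ0=100011 Δ1=110011 Δ2=110001 | 2Δ
t=3: Δ0=110001 Δ1=100001 | 1Δ
t=4: Δ0=100001 Δ1=110001 | 1Δ

2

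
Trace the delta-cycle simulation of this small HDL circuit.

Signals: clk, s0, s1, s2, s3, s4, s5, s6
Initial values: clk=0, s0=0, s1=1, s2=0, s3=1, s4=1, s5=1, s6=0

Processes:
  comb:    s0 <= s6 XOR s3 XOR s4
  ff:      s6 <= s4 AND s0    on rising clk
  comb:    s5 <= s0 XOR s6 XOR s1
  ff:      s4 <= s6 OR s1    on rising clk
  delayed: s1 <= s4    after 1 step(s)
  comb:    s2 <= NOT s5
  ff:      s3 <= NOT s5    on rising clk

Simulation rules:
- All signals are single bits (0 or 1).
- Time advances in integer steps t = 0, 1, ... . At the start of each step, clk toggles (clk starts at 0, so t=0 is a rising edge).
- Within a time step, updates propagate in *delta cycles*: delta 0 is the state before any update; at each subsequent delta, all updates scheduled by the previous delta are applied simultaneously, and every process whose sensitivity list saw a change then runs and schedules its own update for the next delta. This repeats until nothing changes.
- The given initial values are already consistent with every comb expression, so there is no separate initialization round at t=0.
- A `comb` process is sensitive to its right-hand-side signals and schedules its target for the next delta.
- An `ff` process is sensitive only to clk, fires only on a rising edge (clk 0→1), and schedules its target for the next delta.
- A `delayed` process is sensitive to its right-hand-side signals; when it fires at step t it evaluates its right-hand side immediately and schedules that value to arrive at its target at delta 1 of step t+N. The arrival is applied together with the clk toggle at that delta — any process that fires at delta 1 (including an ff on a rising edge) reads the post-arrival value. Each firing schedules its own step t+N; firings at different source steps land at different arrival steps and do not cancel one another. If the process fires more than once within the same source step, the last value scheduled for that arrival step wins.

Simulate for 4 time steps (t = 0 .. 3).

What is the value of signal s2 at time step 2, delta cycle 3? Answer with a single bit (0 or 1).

[bits: s1,s5,s2,s4,s6,clk,s3,s0]
t=0: Δ0=11010010 Δ1=11010110 Δ2=11010100 Δ3=11010101 Δ4=10010101 Δ5=10110101 | 5Δ
t=1: Δ0=10110101 Δ1=10110001 | 1Δ
t=2: Δ0=10110001 Δ1=10110101 Δ2=10111111 Δ3=11111111 Δ4=11011111 | 4Δ
t=3: Δ0=11011111 Δ1=11011011 | 1Δ

1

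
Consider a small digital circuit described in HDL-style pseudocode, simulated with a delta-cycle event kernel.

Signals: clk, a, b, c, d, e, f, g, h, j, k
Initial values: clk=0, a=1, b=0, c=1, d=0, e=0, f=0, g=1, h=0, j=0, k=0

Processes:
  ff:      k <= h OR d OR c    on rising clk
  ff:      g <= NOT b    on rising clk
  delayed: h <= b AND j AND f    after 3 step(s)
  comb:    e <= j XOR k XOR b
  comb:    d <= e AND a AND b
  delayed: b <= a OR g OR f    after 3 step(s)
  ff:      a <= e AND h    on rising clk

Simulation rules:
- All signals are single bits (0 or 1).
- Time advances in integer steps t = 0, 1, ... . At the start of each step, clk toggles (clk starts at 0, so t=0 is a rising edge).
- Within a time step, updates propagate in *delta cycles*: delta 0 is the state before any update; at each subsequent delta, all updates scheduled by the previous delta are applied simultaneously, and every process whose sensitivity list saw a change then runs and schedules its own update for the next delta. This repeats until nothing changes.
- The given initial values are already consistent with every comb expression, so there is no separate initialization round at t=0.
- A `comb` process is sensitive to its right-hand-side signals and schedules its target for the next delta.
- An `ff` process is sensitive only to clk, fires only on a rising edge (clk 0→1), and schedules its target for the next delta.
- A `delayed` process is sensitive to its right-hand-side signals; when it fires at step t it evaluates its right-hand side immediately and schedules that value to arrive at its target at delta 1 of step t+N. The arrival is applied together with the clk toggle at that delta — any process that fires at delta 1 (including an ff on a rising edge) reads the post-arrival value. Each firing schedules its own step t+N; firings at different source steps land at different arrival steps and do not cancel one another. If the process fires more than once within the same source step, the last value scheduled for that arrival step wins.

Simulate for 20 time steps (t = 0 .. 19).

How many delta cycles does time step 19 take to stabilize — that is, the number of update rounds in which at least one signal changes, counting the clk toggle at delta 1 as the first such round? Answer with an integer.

[bits: g,e,a,k,clk,b,f,d,h,c,j]
t=0: Δ0=10100000010 Δ1=10101000010 Δ2=10011000010 Δ3=11011000010 | 3Δ
t=1: Δ0=11011000010 Δ1=11010000010 | 1Δ
t=2: Δ0=11010000010 Δ1=11011000010 | 1Δ
t=3: Δ0=11011000010 Δ1=11010100010 Δ2=10010100010 | 2Δ
t=4: Δ0=10010100010 Δ1=10011100010 Δ2=00011100010 | 2Δ
t=5: Δ0=00011100010 Δ1=00010100010 | 1Δ
t=6: Δ0=00010100010 Δ1=00011100010 | 1Δ
t=7: Δ0=00011100010 Δ1=00010000010 Δ2=01010000010 | 2Δ
t=8: Δ0=01010000010 Δ1=01011000010 Δ2=11011000010 | 2Δ
t=9: Δ0=11011000010 Δ1=11010000010 | 1Δ
t=10: Δ0=11010000010 Δ1=11011000010 | 1Δ
t=11: Δ0=11011000010 Δ1=11010100010 Δ2=10010100010 | 2Δ
t=12: Δ0=10010100010 Δ1=10011100010 Δ2=00011100010 | 2Δ
t=13: Δ0=00011100010 Δ1=00010100010 | 1Δ
t=14: Δ0=00010100010 Δ1=00011100010 | 1Δ
t=15: Δ0=00011100010 Δ1=00010000010 Δ2=01010000010 | 2Δ
t=16: Δ0=01010000010 Δ1=01011000010 Δ2=11011000010 | 2Δ
t=17: Δ0=11011000010 Δ1=11010000010 | 1Δ
t=18: Δ0=11010000010 Δ1=11011000010 | 1Δ
t=19: Δ0=11011000010 Δ1=11010100010 Δ2=10010100010 | 2Δ

2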